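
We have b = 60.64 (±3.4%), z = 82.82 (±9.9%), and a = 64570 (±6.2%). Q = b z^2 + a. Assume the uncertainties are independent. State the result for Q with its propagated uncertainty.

Let p = b·z^2 = 415900. δp/p = √((1·δb/b)² + (2·δz/z)²) = √(0.00116 + 0.0392) = 0.201, so δp = 83600.
Q = p + a: δQ = √(δp² + δa²) = √(6.98e+09 + 1.6e+07) = 83700
Q = 480500.

480500 ± 83700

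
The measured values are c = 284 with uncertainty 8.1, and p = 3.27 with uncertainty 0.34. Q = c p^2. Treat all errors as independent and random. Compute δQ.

637

Since Q is a product/quotient, work with relative uncertainties:
  (1·δc/c)² = (1×0.0285)² = 0.000813;  (2·δp/p)² = (2×0.104)² = 0.0432
δQ/Q = √(0.0441) = 0.210
Q = 3040, so δQ = 0.210 × 3040 = 637.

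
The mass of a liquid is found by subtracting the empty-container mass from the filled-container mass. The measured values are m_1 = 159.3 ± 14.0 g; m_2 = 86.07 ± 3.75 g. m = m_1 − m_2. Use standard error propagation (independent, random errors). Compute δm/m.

Each term contributes (cᵢ δxᵢ)² to (δm)²:
  (δm_1)² = 196;  (δm_2)² = 14.1
δm = √(210) = 14.5 g
m = 73.23 g, so δm/m = 14.5/73.23 = 0.198.

0.198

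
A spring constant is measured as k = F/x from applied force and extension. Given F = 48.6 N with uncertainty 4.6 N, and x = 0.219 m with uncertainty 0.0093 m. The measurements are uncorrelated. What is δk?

23.0 N/m

Relative error in a monomial: (δk/k)² = Σ (nᵢ · δxᵢ/xᵢ)².
  (1·δF/F)² = (1×0.0947)² = 0.00896;  (-1·δx/x)² = (-1×0.0425)² = 0.00180
δk/k = √(0.0108) = 0.104
k = 222 N/m, so δk = 0.104 × 222 = 23.0 N/m.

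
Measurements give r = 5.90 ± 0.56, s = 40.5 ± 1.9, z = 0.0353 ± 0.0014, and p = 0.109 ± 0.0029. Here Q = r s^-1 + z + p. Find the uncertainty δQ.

Let w = r·s^-1 = 0.146. δw/w = √((1·δr/r)² + (-1·δs/s)²) = √(0.00901 + 0.00220) = 0.106, so δw = 0.0154.
Q = w + z + p: δQ = √(δw² + δz² + δp²) = √(0.000238 + 1.96e-06 + 8.41e-06) = 0.0158

0.0158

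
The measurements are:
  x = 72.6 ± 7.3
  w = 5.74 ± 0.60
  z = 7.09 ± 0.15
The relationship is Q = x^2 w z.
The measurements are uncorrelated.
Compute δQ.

Products/powers → add relative errors in quadrature, weighted by exponent:
  (2·δx/x)² = (2×0.101)² = 0.0404;  (1·δw/w)² = (1×0.105)² = 0.0109;  (1·δz/z)² = (1×0.0212)² = 0.000448
δQ/Q = √(0.0518) = 0.228
Q = 2.15e+05, so δQ = 0.228 × 2.15e+05 = 48800.

48800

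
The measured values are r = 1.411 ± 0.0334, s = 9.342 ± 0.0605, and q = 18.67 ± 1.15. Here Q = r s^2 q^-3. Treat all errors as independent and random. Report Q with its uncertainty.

0.01892 ± 0.00353

Q is a product of powers, so relative uncertainties combine in quadrature:
  (1·δr/r)² = (1×0.0237)² = 0.000560;  (2·δs/s)² = (2×0.00648)² = 0.000168;  (-3·δq/q)² = (-3×0.0616)² = 0.0341
δQ/Q = √(0.0349) = 0.187
Q = 0.01892, so δQ = 0.187 × 0.01892 = 0.00353.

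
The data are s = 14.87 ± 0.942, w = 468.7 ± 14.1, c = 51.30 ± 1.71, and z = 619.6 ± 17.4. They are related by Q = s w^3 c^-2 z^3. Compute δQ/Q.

0.154

For a monomial Q ∝ s, w^3, c^-2, z^3, fractional errors add in quadrature:
  (1·δs/s)² = (1×0.0633)² = 0.00401;  (3·δw/w)² = (3×0.0301)² = 0.00814;  (-2·δc/c)² = (-2×0.0333)² = 0.00444;  (3·δz/z)² = (3×0.0281)² = 0.00710
δQ/Q = √(0.0237) = 0.154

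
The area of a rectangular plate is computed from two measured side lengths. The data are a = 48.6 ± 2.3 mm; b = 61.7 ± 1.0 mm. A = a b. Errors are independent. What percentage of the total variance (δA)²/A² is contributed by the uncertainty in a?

(δA/A)² = (1·δa/a)² + (1·δb/b)²
  a term: (1×0.0473)² = 0.00224
  b term: (1×0.0162)² = 0.000263
Total = 0.00250. Share from a = 0.00224/0.00250 = 0.895.

89.5%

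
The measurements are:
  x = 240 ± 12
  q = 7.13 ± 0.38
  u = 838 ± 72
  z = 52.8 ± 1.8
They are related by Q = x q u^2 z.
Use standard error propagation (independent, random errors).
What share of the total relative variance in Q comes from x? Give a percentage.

6.94%

(δQ/Q)² = (1·δx/x)² + (1·δq/q)² + (2·δu/u)² + (1·δz/z)²
  x term: (1×0.0500)² = 0.00250
  q term: (1×0.0533)² = 0.00284
  u term: (2×0.0859)² = 0.0295
  z term: (1×0.0341)² = 0.00116
Total = 0.0360. Share from x = 0.00250/0.0360 = 0.0694.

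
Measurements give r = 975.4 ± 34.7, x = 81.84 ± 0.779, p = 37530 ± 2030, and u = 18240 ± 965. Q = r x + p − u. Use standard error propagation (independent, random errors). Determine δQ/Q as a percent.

Let w = r·x = 79830. δw/w = √((1·δr/r)² + (1·δx/x)²) = √(0.00127 + 9.06e-05) = 0.0368, so δw = 2940.
Q = w + p − u: δQ = √(δw² + δp² + δu²) = √(8.64e+06 + 4.12e+06 + 9.31e+05) = 3700
Q = 99120, so δQ/Q = 3700/99120 = 0.0373.

3.73%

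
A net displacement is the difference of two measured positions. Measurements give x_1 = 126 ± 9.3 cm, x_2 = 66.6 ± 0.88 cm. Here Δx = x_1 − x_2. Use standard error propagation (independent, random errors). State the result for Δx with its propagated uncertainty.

59.4 ± 9.34 cm

For a sum/difference, combine absolute errors in quadrature:
  (δx_1)² = 86.5;  (δx_2)² = 0.774
δΔx = √(87.3) = 9.34 cm
Δx = 59.4 cm.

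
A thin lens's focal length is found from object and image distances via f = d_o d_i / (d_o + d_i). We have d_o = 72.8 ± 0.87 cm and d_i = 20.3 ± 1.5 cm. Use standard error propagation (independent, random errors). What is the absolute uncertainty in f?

0.918 cm

∂f/∂d_o = (d_i/(d_o+d_i))² = 0.0475;  ∂f/∂d_i = (d_o/(d_o+d_i))² = 0.611
δf = √((∂f/∂d_o · δd_o)² + (∂f/∂d_i · δd_i)²) = √(0.00171 + 0.841) = 0.918 cm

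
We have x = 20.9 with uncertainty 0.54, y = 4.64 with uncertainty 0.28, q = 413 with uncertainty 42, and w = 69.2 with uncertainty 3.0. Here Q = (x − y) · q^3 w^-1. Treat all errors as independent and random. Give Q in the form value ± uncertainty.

(1.66 ± 0.514) × 10^7

Let u = x − y = 16.3. δu = √(δx² + δy²) = √(0.292 + 0.0784) = 0.608, so δu/u = 0.0374.
Q is then a monomial in u, q, w:
δQ/Q = √((δu/u)² + (3·δq/q)² + (-1·δw/w)²) = √(0.00140 + 0.0931 + 0.00188) = 0.310
Q = 1.66e+07, so δQ = 0.310 × 1.66e+07 = 5.14e+06.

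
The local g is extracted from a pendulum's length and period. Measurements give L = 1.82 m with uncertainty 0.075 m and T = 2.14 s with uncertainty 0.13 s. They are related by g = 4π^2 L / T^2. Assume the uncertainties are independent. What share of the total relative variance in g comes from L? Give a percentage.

(δg/g)² = (1·δL/L)² + (-2·δT/T)²
  L term: (1×0.0412)² = 0.00170
  T term: (-2×0.0607)² = 0.0148
Total = 0.0165. Share from L = 0.00170/0.0165 = 0.103.

10.3%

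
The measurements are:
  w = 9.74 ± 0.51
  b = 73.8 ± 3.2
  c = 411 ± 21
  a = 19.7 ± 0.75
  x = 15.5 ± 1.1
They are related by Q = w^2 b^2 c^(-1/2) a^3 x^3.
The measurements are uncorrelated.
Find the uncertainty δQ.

2.02e+11

For a monomial Q ∝ w^2, b^2, c^(-1/2), a^3, x^3, fractional errors add in quadrature:
  (2·δw/w)² = (2×0.0524)² = 0.0110;  (2·δb/b)² = (2×0.0434)² = 0.00752;  (−½·δc/c)² = (-0.5×0.0511)² = 0.000653;  (3·δa/a)² = (3×0.0381)² = 0.0130;  (3·δx/x)² = (3×0.0710)² = 0.0453
δQ/Q = √(0.0775) = 0.278
Q = 7.26e+11, so δQ = 0.278 × 7.26e+11 = 2.02e+11.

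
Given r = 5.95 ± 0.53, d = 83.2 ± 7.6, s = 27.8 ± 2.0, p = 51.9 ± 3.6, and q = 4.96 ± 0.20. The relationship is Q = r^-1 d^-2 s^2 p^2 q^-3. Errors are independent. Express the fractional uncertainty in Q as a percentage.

31.0%

For a monomial Q ∝ r^-1, d^-2, s^2, p^2, q^-3, fractional errors add in quadrature:
  (-1·δr/r)² = (-1×0.0891)² = 0.00793;  (-2·δd/d)² = (-2×0.0913)² = 0.0334;  (2·δs/s)² = (2×0.0719)² = 0.0207;  (2·δp/p)² = (2×0.0694)² = 0.0192;  (-3·δq/q)² = (-3×0.0403)² = 0.0146
δQ/Q = √(0.0959) = 0.310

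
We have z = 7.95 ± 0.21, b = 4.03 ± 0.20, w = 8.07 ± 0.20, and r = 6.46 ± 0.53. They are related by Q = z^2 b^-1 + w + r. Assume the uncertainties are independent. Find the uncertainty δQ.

Let p = z^2·b^-1 = 15.7. δp/p = √((2·δz/z)² + (-1·δb/b)²) = √(0.00279 + 0.00246) = 0.0725, so δp = 1.14.
Q = p + w + r: δQ = √(δp² + δw² + δr²) = √(1.29 + 0.0400 + 0.281) = 1.27

1.27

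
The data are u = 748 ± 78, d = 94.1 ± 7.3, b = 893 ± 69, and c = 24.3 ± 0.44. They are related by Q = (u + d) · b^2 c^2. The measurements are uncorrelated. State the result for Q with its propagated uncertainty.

Let w = u + d = 842. δw = √(δu² + δd²) = √(6080 + 53.3) = 78.3, so δw/w = 0.0930.
Q is then a monomial in w, b, c:
δQ/Q = √((δw/w)² + (2·δb/b)² + (2·δc/c)²) = √(0.00865 + 0.0239 + 0.00131) = 0.184
Q = 3.97e+11, so δQ = 0.184 × 3.97e+11 = 7.3e+10.

(3.97 ± 0.730) × 10^11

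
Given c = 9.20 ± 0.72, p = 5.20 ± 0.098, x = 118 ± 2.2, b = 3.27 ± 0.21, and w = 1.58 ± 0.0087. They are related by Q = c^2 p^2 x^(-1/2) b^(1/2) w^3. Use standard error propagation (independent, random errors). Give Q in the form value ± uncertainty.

Relative error in a monomial: (δQ/Q)² = Σ (nᵢ · δxᵢ/xᵢ)².
  (2·δc/c)² = (2×0.0783)² = 0.0245;  (2·δp/p)² = (2×0.0188)² = 0.00142;  (−½·δx/x)² = (-0.5×0.0186)² = 8.69e-05;  (½·δb/b)² = (0.5×0.0642)² = 0.00103;  (3·δw/w)² = (3×0.00551)² = 0.000273
δQ/Q = √(0.0273) = 0.165
Q = 1500, so δQ = 0.165 × 1500 = 248.

1500 ± 248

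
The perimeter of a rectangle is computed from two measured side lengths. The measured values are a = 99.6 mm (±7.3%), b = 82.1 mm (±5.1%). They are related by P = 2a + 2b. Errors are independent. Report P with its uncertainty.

363 ± 16.8 mm

Absolute uncertainties add in quadrature for a linear combination:
  (2·δa)² = 211;  (2·δb)² = 70.1
δP = √(282) = 16.8 mm
P = 363 mm.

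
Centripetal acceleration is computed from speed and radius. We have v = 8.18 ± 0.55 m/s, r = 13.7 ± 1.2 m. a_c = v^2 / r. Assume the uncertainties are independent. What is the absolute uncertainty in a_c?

0.784 m/s^2

Each factor contributes (exponent × relative error)² to (δa_c/a_c)²:
  (2·δv/v)² = (2×0.0672)² = 0.0181;  (-1·δr/r)² = (-1×0.0876)² = 0.00767
δa_c/a_c = √(0.0258) = 0.160
a_c = 4.88 m/s^2, so δa_c = 0.160 × 4.88 = 0.784 m/s^2.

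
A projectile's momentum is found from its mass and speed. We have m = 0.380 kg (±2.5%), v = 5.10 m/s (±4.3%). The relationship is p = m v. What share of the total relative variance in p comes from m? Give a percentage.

25.3%

(δp/p)² = (1·δm/m)² + (1·δv/v)²
  m term: (1×0.0250)² = 0.000625
  v term: (1×0.0430)² = 0.00185
Total = 0.00247. Share from m = 0.000625/0.00247 = 0.253.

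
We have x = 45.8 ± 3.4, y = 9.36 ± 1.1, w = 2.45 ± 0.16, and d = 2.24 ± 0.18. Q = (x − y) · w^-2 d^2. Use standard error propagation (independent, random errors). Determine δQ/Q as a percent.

22.9%

Let u = x − y = 36.4. δu = √(δx² + δy²) = √(11.6 + 1.21) = 3.57, so δu/u = 0.0981.
Q is then a monomial in u, w, d:
δQ/Q = √((δu/u)² + (-2·δw/w)² + (2·δd/d)²) = √(0.00962 + 0.0171 + 0.0258) = 0.229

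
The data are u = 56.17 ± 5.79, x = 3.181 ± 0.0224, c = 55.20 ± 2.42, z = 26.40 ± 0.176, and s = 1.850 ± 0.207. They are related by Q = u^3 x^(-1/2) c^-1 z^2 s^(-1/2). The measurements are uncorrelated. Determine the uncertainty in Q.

Since Q is a product/quotient, work with relative uncertainties:
  (3·δu/u)² = (3×0.103)² = 0.0956;  (−½·δx/x)² = (-0.5×0.00704)² = 1.24e-05;  (-1·δc/c)² = (-1×0.0438)² = 0.00192;  (2·δz/z)² = (2×0.00667)² = 0.000178;  (−½·δs/s)² = (-0.5×0.112)² = 0.00313
δQ/Q = √(0.101) = 0.318
Q = 922400, so δQ = 0.318 × 922400 = 2.93e+05.

2.93e+05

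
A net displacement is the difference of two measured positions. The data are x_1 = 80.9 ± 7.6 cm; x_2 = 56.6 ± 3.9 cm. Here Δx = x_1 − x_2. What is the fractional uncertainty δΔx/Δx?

Sums and differences: (δΔx)² = Σ (cᵢ δxᵢ)².
  (δx_1)² = 57.8;  (δx_2)² = 15.2
δΔx = √(73.0) = 8.54 cm
Δx = 24.3 cm, so δΔx/Δx = 8.54/24.3 = 0.352.

0.352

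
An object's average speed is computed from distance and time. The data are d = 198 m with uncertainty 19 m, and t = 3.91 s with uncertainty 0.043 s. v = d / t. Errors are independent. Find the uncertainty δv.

Since v is a product/quotient, work with relative uncertainties:
  (1·δd/d)² = (1×0.0960)² = 0.00921;  (-1·δt/t)² = (-1×0.0110)² = 0.000121
δv/v = √(0.00933) = 0.0966
v = 50.6 m/s, so δv = 0.0966 × 50.6 = 4.89 m/s.

4.89 m/s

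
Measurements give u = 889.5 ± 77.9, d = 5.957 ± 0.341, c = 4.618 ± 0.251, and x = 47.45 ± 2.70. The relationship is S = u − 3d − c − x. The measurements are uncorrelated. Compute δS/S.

0.0951

For a sum/difference, combine absolute errors in quadrature:
  (δu)² = 6070;  (3·δd)² = 1.05;  (δc)² = 0.0630;  (δx)² = 7.29
δS = √(6080) = 78.0
S = 819.6, so δS/S = 78.0/819.6 = 0.0951.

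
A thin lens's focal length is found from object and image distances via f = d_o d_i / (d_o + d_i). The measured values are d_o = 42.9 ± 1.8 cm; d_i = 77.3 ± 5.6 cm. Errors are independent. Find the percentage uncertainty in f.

3.74%

∂f/∂d_o = (d_i/(d_o+d_i))² = 0.414;  ∂f/∂d_i = (d_o/(d_o+d_i))² = 0.127
δf = √((∂f/∂d_o · δd_o)² + (∂f/∂d_i · δd_i)²) = √(0.554 + 0.509) = 1.03 cm
f = 27.6 cm, so δf/f = 1.03/27.6 = 0.0374.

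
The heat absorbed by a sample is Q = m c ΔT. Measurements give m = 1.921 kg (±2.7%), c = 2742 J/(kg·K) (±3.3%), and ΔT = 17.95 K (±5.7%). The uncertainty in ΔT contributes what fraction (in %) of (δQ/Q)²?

64.1%

(δQ/Q)² = (1·δm/m)² + (1·δc/c)² + (1·δΔT/ΔT)²
  m term: (1×0.0270)² = 0.000729
  c term: (1×0.0330)² = 0.00109
  ΔT term: (1×0.0570)² = 0.00325
Total = 0.00507. Share from ΔT = 0.00325/0.00507 = 0.641.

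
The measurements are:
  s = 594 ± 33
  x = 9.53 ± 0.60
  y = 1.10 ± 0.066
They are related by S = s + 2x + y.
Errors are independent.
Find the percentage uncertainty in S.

5.38%

Absolute uncertainties add in quadrature for a linear combination:
  (δs)² = 1090;  (2·δx)² = 1.44;  (δy)² = 0.00436
δS = √(1090) = 33.0
S = 614, so δS/S = 33.0/614 = 0.0538.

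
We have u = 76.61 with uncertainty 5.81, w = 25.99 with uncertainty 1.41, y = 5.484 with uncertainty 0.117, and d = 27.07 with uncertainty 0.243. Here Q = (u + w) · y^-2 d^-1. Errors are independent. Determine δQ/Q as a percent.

7.28%

Let h = u + w = 102.6. δh = √(δu² + δw²) = √(33.8 + 1.99) = 5.98, so δh/h = 0.0583.
Q is then a monomial in h, y, d:
δQ/Q = √((δh/h)² + (-2·δy/y)² + (-1·δd/d)²) = √(0.00340 + 0.00182 + 8.06e-05) = 0.0728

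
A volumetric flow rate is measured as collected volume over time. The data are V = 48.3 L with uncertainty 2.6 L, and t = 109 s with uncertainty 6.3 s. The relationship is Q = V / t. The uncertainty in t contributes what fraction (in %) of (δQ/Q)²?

53.6%

(δQ/Q)² = (1·δV/V)² + (-1·δt/t)²
  V term: (1×0.0538)² = 0.00290
  t term: (-1×0.0578)² = 0.00334
Total = 0.00624. Share from t = 0.00334/0.00624 = 0.536.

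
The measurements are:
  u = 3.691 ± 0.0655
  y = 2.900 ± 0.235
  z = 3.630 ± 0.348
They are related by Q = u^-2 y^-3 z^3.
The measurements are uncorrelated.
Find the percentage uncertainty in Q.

For a monomial Q ∝ u^-2, y^-3, z^3, fractional errors add in quadrature:
  (-2·δu/u)² = (-2×0.0177)² = 0.00126;  (-3·δy/y)² = (-3×0.0810)² = 0.0591;  (3·δz/z)² = (3×0.0959)² = 0.0827
δQ/Q = √(0.143) = 0.378

37.8%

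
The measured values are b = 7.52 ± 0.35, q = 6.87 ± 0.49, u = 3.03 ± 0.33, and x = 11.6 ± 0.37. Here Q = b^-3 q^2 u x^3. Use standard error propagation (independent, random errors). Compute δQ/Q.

Since Q is a product/quotient, work with relative uncertainties:
  (-3·δb/b)² = (-3×0.0465)² = 0.0195;  (2·δq/q)² = (2×0.0713)² = 0.0203;  (1·δu/u)² = (1×0.109)² = 0.0119;  (3·δx/x)² = (3×0.0319)² = 0.00916
δQ/Q = √(0.0609) = 0.247

0.247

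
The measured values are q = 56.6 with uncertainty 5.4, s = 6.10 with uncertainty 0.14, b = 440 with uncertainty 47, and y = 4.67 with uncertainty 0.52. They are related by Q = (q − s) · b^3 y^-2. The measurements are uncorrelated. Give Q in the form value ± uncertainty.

Let u = q − s = 50.5. δu = √(δq² + δs²) = √(29.2 + 0.0196) = 5.40, so δu/u = 0.107.
Q is then a monomial in u, b, y:
δQ/Q = √((δu/u)² + (3·δb/b)² + (-2·δy/y)²) = √(0.0114 + 0.103 + 0.0496) = 0.405
Q = 1.97e+08, so δQ = 0.405 × 1.97e+08 = 7.98e+07.

(1.97 ± 0.798) × 10^8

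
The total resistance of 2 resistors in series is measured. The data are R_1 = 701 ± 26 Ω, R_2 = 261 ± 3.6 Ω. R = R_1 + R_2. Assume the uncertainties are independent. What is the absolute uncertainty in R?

R is a linear combination, so absolute uncertainties add in quadrature:
  (δR_1)² = 676;  (δR_2)² = 13.0
δR = √(689) = 26.2 Ω

26.2 Ω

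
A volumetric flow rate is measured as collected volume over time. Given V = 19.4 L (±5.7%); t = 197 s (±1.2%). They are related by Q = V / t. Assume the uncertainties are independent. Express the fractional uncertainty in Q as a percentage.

5.82%

For a monomial Q ∝ V, t^-1, fractional errors add in quadrature:
  (1·δV/V)² = (1×0.0570)² = 0.00325;  (-1·δt/t)² = (-1×0.0120)² = 0.000144
δQ/Q = √(0.00339) = 0.0582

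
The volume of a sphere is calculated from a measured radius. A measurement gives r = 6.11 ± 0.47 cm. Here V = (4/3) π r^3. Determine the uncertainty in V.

V ∝ r^3, so δV/V = |3| · δr/r = 3 × 0.0769 = 0.231.
V = 955 cm^3, so δV = 0.231 × 955 = 220 cm^3.

220 cm^3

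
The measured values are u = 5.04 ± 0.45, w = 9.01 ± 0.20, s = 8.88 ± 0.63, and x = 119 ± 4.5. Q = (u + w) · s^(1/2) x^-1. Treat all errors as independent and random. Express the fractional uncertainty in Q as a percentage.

6.26%

Let h = u + w = 14.1. δh = √(δu² + δw²) = √(0.203 + 0.0400) = 0.492, so δh/h = 0.0350.
Q is then a monomial in h, s, x:
δQ/Q = √((δh/h)² + (½·δs/s)² + (-1·δx/x)²) = √(0.00123 + 0.00126 + 0.00143) = 0.0626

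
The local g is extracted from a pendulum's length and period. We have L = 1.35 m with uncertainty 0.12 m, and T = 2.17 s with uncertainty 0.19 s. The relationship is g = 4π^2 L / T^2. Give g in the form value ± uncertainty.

11.3 ± 2.22 m/s^2

For a monomial g ∝ L, T^-2, fractional errors add in quadrature:
  (1·δL/L)² = (1×0.0889)² = 0.00790;  (-2·δT/T)² = (-2×0.0876)² = 0.0307
δg/g = √(0.0386) = 0.196
g = 11.3 m/s^2, so δg = 0.196 × 11.3 = 2.22 m/s^2.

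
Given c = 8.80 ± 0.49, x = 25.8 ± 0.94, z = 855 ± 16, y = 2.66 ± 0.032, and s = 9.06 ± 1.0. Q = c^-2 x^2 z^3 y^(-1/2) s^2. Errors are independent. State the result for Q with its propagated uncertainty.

Relative error in a monomial: (δQ/Q)² = Σ (nᵢ · δxᵢ/xᵢ)².
  (-2·δc/c)² = (-2×0.0557)² = 0.0124;  (2·δx/x)² = (2×0.0364)² = 0.00531;  (3·δz/z)² = (3×0.0187)² = 0.00315;  (−½·δy/y)² = (-0.5×0.0120)² = 3.62e-05;  (2·δs/s)² = (2×0.110)² = 0.0487
δQ/Q = √(0.0696) = 0.264
Q = 2.7e+11, so δQ = 0.264 × 2.7e+11 = 7.13e+10.

(2.70 ± 0.713) × 10^11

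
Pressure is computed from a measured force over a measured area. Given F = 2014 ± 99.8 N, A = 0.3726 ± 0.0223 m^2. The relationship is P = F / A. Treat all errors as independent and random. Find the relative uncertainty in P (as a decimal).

For a monomial P ∝ F, A^-1, fractional errors add in quadrature:
  (1·δF/F)² = (1×0.0496)² = 0.00246;  (-1·δA/A)² = (-1×0.0598)² = 0.00358
δP/P = √(0.00604) = 0.0777

0.0777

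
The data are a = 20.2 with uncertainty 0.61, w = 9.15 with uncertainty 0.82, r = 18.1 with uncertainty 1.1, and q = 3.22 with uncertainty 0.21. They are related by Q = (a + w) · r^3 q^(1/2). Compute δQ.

58900

Let u = a + w = 29.4. δu = √(δa² + δw²) = √(0.372 + 0.672) = 1.02, so δu/u = 0.0348.
Q is then a monomial in u, r, q:
δQ/Q = √((δu/u)² + (3·δr/r)² + (½·δq/q)²) = √(0.00121 + 0.0332 + 0.00106) = 0.188
Q = 3.12e+05, so δQ = 0.188 × 3.12e+05 = 58900.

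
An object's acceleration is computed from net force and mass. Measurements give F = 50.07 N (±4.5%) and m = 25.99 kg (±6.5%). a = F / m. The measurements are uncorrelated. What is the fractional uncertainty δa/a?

0.0791

Since a is a product/quotient, work with relative uncertainties:
  (1·δF/F)² = (1×0.0450)² = 0.00202;  (-1·δm/m)² = (-1×0.0650)² = 0.00423
δa/a = √(0.00625) = 0.0791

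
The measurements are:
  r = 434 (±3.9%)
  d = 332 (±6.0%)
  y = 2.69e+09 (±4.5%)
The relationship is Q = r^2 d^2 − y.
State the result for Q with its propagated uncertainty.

(1.81 ± 0.297) × 10^10

Let p = r^2·d^2 = 2.08e+10. δp/p = √((2·δr/r)² + (2·δd/d)²) = √(0.00608 + 0.0144) = 0.143, so δp = 2.97e+09.
Q = p − y: δQ = √(δp² + δy²) = √(8.83e+18 + 1.47e+16) = 2.97e+09
Q = 1.81e+10.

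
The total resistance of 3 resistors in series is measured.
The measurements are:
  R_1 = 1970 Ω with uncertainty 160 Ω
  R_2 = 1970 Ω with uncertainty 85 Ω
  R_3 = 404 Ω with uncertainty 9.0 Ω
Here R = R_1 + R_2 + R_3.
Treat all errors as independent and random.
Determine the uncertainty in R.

181 Ω

For a sum/difference, combine absolute errors in quadrature:
  (δR_1)² = 25600;  (δR_2)² = 7220;  (δR_3)² = 81.0
δR = √(32900) = 181 Ω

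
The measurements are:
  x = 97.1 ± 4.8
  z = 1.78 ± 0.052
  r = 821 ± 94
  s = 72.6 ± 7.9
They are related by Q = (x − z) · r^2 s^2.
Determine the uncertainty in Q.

1.08e+11

Let u = x − z = 95.3. δu = √(δx² + δz²) = √(23.0 + 0.00270) = 4.80, so δu/u = 0.0504.
Q is then a monomial in u, r, s:
δQ/Q = √((δu/u)² + (2·δr/r)² + (2·δs/s)²) = √(0.00254 + 0.0524 + 0.0474) = 0.320
Q = 3.39e+11, so δQ = 0.320 × 3.39e+11 = 1.08e+11.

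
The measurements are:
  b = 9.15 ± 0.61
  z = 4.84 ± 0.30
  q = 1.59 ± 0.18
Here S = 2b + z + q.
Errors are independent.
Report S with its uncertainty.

Sums and differences: (δS)² = Σ (cᵢ δxᵢ)².
  (2·δb)² = 1.49;  (δz)² = 0.0900;  (δq)² = 0.0324
δS = √(1.61) = 1.27
S = 24.7.

24.7 ± 1.27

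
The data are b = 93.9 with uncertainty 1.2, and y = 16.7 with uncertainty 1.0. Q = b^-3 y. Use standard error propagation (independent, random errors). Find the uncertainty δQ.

1.43e-06

Since Q is a product/quotient, work with relative uncertainties:
  (-3·δb/b)² = (-3×0.0128)² = 0.00147;  (1·δy/y)² = (1×0.0599)² = 0.00359
δQ/Q = √(0.00506) = 0.0711
Q = 2.02e-05, so δQ = 0.0711 × 2.02e-05 = 1.43e-06.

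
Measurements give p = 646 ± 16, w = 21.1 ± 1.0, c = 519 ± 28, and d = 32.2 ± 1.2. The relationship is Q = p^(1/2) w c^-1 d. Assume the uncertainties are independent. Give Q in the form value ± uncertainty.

33.3 ± 2.72

Q is a product of powers, so relative uncertainties combine in quadrature:
  (½·δp/p)² = (0.5×0.0248)² = 0.000153;  (1·δw/w)² = (1×0.0474)² = 0.00225;  (-1·δc/c)² = (-1×0.0539)² = 0.00291;  (1·δd/d)² = (1×0.0373)² = 0.00139
δQ/Q = √(0.00670) = 0.0818
Q = 33.3, so δQ = 0.0818 × 33.3 = 2.72.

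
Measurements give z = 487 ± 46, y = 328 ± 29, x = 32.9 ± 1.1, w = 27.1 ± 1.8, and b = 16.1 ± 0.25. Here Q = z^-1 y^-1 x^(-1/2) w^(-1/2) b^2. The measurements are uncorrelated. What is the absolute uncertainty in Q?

Products/powers → add relative errors in quadrature, weighted by exponent:
  (-1·δz/z)² = (-1×0.0945)² = 0.00892;  (-1·δy/y)² = (-1×0.0884)² = 0.00782;  (−½·δx/x)² = (-0.5×0.0334)² = 0.000279;  (−½·δw/w)² = (-0.5×0.0664)² = 0.00110;  (2·δb/b)² = (2×0.0155)² = 0.000964
δQ/Q = √(0.0191) = 0.138
Q = 5.43e-05, so δQ = 0.138 × 5.43e-05 = 7.51e-06.

7.51e-06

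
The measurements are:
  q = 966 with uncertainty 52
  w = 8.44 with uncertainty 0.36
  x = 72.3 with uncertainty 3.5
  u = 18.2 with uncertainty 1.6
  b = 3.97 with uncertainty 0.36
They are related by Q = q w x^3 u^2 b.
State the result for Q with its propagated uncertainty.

Products/powers → add relative errors in quadrature, weighted by exponent:
  (1·δq/q)² = (1×0.0538)² = 0.00290;  (1·δw/w)² = (1×0.0427)² = 0.00182;  (3·δx/x)² = (3×0.0484)² = 0.0211;  (2·δu/u)² = (2×0.0879)² = 0.0309;  (1·δb/b)² = (1×0.0907)² = 0.00822
δQ/Q = √(0.0649) = 0.255
Q = 4.05e+12, so δQ = 0.255 × 4.05e+12 = 1.03e+12.

(4.05 ± 1.03) × 10^12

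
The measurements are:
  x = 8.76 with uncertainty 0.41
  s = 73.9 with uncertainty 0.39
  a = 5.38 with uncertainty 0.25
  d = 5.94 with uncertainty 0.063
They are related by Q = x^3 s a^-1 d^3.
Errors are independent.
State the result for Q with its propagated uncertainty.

(1.94 ± 0.293) × 10^6

Q is a product of powers, so relative uncertainties combine in quadrature:
  (3·δx/x)² = (3×0.0468)² = 0.0197;  (1·δs/s)² = (1×0.00528)² = 2.79e-05;  (-1·δa/a)² = (-1×0.0465)² = 0.00216;  (3·δd/d)² = (3×0.0106)² = 0.00101
δQ/Q = √(0.0229) = 0.151
Q = 1.94e+06, so δQ = 0.151 × 1.94e+06 = 2.93e+05.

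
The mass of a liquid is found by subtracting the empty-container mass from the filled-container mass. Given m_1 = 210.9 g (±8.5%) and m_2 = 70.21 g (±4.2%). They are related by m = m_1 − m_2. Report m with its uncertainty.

For a sum/difference, combine absolute errors in quadrature:
  (δm_1)² = 321;  (δm_2)² = 8.70
δm = √(330) = 18.2 g
m = 140.7 g.

140.7 ± 18.2 g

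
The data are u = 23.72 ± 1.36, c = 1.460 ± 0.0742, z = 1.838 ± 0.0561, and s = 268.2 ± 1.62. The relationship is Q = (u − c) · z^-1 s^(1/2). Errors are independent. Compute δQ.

13.6

Let w = u − c = 22.26. δw = √(δu² + δc²) = √(1.85 + 0.00551) = 1.36, so δw/w = 0.0612.
Q is then a monomial in w, z, s:
δQ/Q = √((δw/w)² + (-1·δz/z)² + (½·δs/s)²) = √(0.00374 + 0.000932 + 9.12e-06) = 0.0684
Q = 198.3, so δQ = 0.0684 × 198.3 = 13.6.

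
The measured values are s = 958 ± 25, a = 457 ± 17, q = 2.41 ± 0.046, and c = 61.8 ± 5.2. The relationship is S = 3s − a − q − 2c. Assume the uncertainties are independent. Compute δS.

77.6

For a sum/difference, combine absolute errors in quadrature:
  (3·δs)² = 5620;  (δa)² = 289;  (δq)² = 0.00212;  (2·δc)² = 108
δS = √(6020) = 77.6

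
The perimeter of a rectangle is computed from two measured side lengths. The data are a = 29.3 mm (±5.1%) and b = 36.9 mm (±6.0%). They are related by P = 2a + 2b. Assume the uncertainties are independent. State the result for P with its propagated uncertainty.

Absolute uncertainties add in quadrature for a linear combination:
  (2·δa)² = 8.93;  (2·δb)² = 19.6
δP = √(28.5) = 5.34 mm
P = 132 mm.

132 ± 5.34 mm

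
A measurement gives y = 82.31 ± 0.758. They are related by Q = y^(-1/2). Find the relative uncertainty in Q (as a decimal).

0.00460

Q ∝ y^(-1/2), so δQ/Q = |−½| · δy/y = 0.5 × 0.00921 = 0.00460.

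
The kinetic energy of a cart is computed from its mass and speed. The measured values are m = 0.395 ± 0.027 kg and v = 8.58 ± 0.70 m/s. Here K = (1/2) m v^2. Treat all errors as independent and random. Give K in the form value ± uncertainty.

14.5 ± 2.57 J

For a monomial K ∝ m, v^2, fractional errors add in quadrature:
  (1·δm/m)² = (1×0.0684)² = 0.00467;  (2·δv/v)² = (2×0.0816)² = 0.0266
δK/K = √(0.0313) = 0.177
K = 14.5 J, so δK = 0.177 × 14.5 = 2.57 J.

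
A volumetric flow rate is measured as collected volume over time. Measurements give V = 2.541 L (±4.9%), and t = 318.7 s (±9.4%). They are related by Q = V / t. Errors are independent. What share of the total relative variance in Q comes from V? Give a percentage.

(δQ/Q)² = (1·δV/V)² + (-1·δt/t)²
  V term: (1×0.0490)² = 0.00240
  t term: (-1×0.0940)² = 0.00884
Total = 0.0112. Share from V = 0.00240/0.0112 = 0.214.

21.4%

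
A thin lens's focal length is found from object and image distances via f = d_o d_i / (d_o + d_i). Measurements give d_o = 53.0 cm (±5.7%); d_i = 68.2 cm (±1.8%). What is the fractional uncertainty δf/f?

0.0330

∂f/∂d_o = (d_i/(d_o+d_i))² = 0.317;  ∂f/∂d_i = (d_o/(d_o+d_i))² = 0.191
δf = √((∂f/∂d_o · δd_o)² + (∂f/∂d_i · δd_i)²) = √(0.915 + 0.0551) = 0.985 cm
f = 29.8 cm, so δf/f = 0.985/29.8 = 0.0330.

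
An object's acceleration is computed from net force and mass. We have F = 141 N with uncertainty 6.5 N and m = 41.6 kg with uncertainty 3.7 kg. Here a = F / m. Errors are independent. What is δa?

0.340 m/s^2

Products/powers → add relative errors in quadrature, weighted by exponent:
  (1·δF/F)² = (1×0.0461)² = 0.00213;  (-1·δm/m)² = (-1×0.0889)² = 0.00791
δa/a = √(0.0100) = 0.100
a = 3.39 m/s^2, so δa = 0.100 × 3.39 = 0.340 m/s^2.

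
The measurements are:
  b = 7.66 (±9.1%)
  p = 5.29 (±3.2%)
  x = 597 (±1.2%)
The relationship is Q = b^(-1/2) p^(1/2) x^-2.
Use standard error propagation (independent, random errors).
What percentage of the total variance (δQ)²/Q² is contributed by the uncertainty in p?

8.82%

(δQ/Q)² = (−½·δb/b)² + (½·δp/p)² + (-2·δx/x)²
  b term: (-0.5×0.0910)² = 0.00207
  p term: (0.5×0.0320)² = 0.000256
  x term: (-2×0.0120)² = 0.000576
Total = 0.00290. Share from p = 0.000256/0.00290 = 0.0882.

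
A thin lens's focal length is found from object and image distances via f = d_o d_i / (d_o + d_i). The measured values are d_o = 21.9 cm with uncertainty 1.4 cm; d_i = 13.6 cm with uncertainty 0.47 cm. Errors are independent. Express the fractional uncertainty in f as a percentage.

∂f/∂d_o = (d_i/(d_o+d_i))² = 0.147;  ∂f/∂d_i = (d_o/(d_o+d_i))² = 0.381
δf = √((∂f/∂d_o · δd_o)² + (∂f/∂d_i · δd_i)²) = √(0.0422 + 0.0320) = 0.272 cm
f = 8.39 cm, so δf/f = 0.272/8.39 = 0.0325.

3.25%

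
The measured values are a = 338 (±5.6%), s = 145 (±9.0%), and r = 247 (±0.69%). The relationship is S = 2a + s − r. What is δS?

40.1

Sums and differences: (δS)² = Σ (cᵢ δxᵢ)².
  (2·δa)² = 1430;  (δs)² = 170;  (δr)² = 2.90
δS = √(1610) = 40.1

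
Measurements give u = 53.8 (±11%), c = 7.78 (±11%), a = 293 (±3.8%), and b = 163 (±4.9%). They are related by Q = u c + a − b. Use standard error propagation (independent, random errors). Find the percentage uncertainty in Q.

Let p = u·c = 419. δp/p = √((1·δu/u)² + (1·δc/c)²) = √(0.0121 + 0.0121) = 0.156, so δp = 65.1.
Q = p + a − b: δQ = √(δp² + δa² + δb²) = √(4240 + 124 + 63.8) = 66.5
Q = 549, so δQ/Q = 66.5/549 = 0.121.

12.1%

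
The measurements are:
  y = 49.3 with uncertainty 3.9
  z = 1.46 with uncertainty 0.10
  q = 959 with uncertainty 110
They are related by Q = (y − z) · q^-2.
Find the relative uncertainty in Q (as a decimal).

Let u = y − z = 47.8. δu = √(δy² + δz²) = √(15.2 + 0.0100) = 3.90, so δu/u = 0.0815.
Q is then a monomial in u, q:
δQ/Q = √((δu/u)² + (-2·δq/q)²) = √(0.00665 + 0.0526) = 0.243

0.243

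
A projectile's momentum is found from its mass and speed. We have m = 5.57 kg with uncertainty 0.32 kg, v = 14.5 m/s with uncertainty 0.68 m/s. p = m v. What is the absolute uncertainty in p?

Each factor contributes (exponent × relative error)² to (δp/p)²:
  (1·δm/m)² = (1×0.0575)² = 0.00330;  (1·δv/v)² = (1×0.0469)² = 0.00220
δp/p = √(0.00550) = 0.0742
p = 80.8 kg·m/s, so δp = 0.0742 × 80.8 = 5.99 kg·m/s.

5.99 kg·m/s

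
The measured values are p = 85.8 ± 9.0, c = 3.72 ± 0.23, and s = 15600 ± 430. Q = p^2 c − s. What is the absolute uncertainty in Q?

6000

Let w = p^2·c = 27400. δw/w = √((2·δp/p)² + (1·δc/c)²) = √(0.0440 + 0.00382) = 0.219, so δw = 5990.
Q = w − s: δQ = √(δw² + δs²) = √(3.59e+07 + 1.85e+05) = 6000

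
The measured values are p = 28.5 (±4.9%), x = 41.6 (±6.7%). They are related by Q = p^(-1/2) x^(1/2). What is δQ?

For a monomial Q ∝ p^(-1/2), x^(1/2), fractional errors add in quadrature:
  (−½·δp/p)² = (-0.5×0.0490)² = 0.000600;  (½·δx/x)² = (0.5×0.0670)² = 0.00112
δQ/Q = √(0.00172) = 0.0415
Q = 1.21, so δQ = 0.0415 × 1.21 = 0.0501.

0.0501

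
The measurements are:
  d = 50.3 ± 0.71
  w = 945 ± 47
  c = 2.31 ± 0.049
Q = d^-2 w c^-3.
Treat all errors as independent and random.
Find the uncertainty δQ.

0.00259

Relative error in a monomial: (δQ/Q)² = Σ (nᵢ · δxᵢ/xᵢ)².
  (-2·δd/d)² = (-2×0.0141)² = 0.000797;  (1·δw/w)² = (1×0.0497)² = 0.00247;  (-3·δc/c)² = (-3×0.0212)² = 0.00405
δQ/Q = √(0.00732) = 0.0856
Q = 0.0303, so δQ = 0.0856 × 0.0303 = 0.00259.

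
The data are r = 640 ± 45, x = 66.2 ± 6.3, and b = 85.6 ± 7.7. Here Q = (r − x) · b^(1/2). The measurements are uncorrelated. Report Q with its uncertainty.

Let u = r − x = 574. δu = √(δr² + δx²) = √(2020 + 39.7) = 45.4, so δu/u = 0.0792.
Q is then a monomial in u, b:
δQ/Q = √((δu/u)² + (½·δb/b)²) = √(0.00627 + 0.00202) = 0.0911
Q = 5310, so δQ = 0.0911 × 5310 = 483.

5310 ± 483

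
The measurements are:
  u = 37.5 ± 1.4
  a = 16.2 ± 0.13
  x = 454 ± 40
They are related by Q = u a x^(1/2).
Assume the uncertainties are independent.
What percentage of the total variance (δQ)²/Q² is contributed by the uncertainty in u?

(δQ/Q)² = (1·δu/u)² + (1·δa/a)² + (½·δx/x)²
  u term: (1×0.0373)² = 0.00139
  a term: (1×0.00802)² = 6.44e-05
  x term: (0.5×0.0881)² = 0.00194
Total = 0.00340. Share from u = 0.00139/0.00340 = 0.410.

41.0%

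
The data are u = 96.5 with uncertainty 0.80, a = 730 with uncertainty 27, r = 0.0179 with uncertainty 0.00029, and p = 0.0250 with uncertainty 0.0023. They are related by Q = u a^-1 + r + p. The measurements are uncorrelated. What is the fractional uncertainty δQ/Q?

Let w = u·a^-1 = 0.132. δw/w = √((1·δu/u)² + (-1·δa/a)²) = √(6.87e-05 + 0.00137) = 0.0379, so δw = 0.00501.
Q = w + r + p: δQ = √(δw² + δr² + δp²) = √(2.51e-05 + 8.41e-08 + 5.29e-06) = 0.00552
Q = 0.175, so δQ/Q = 0.00552/0.175 = 0.0315.

0.0315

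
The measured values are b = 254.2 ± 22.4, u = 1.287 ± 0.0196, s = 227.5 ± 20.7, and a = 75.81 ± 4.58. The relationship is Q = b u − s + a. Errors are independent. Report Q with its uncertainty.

175.5 ± 36.1

Let p = b·u = 327.2. δp/p = √((1·δb/b)² + (1·δu/u)²) = √(0.00777 + 0.000232) = 0.0894, so δp = 29.3.
Q = p − s + a: δQ = √(δp² + δs² + δa²) = √(856 + 428 + 21.0) = 36.1
Q = 175.5.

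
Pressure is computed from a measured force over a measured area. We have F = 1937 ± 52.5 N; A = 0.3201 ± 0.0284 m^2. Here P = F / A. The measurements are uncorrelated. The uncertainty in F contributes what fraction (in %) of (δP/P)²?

(δP/P)² = (1·δF/F)² + (-1·δA/A)²
  F term: (1×0.0271)² = 0.000735
  A term: (-1×0.0887)² = 0.00787
Total = 0.00861. Share from F = 0.000735/0.00861 = 0.0854.

8.54%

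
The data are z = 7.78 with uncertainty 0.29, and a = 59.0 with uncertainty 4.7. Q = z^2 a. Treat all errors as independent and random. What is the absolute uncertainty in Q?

390

Each factor contributes (exponent × relative error)² to (δQ/Q)²:
  (2·δz/z)² = (2×0.0373)² = 0.00556;  (1·δa/a)² = (1×0.0797)² = 0.00635
δQ/Q = √(0.0119) = 0.109
Q = 3570, so δQ = 0.109 × 3570 = 390.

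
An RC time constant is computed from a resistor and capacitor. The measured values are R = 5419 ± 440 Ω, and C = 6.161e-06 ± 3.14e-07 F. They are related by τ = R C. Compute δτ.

0.00320 s

Each factor contributes (exponent × relative error)² to (δτ/τ)²:
  (1·δR/R)² = (1×0.0812)² = 0.00659;  (1·δC/C)² = (1×0.0510)² = 0.00260
δτ/τ = √(0.00919) = 0.0959
τ = 0.03339 s, so δτ = 0.0959 × 0.03339 = 0.00320 s.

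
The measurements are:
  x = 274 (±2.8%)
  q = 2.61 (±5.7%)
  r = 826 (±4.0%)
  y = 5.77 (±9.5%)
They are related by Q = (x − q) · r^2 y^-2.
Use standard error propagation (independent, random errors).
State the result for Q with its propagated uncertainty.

Let u = x − q = 271. δu = √(δx² + δq²) = √(58.9 + 0.0221) = 7.67, so δu/u = 0.0283.
Q is then a monomial in u, r, y:
δQ/Q = √((δu/u)² + (2·δr/r)² + (-2·δy/y)²) = √(0.000799 + 0.00640 + 0.0361) = 0.208
Q = 5.56e+06, so δQ = 0.208 × 5.56e+06 = 1.16e+06.

(5.56 ± 1.16) × 10^6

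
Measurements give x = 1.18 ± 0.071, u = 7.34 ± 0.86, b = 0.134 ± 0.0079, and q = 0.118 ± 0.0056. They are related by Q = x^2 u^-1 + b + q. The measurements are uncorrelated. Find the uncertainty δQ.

Let p = x^2·u^-1 = 0.190. δp/p = √((2·δx/x)² + (-1·δu/u)²) = √(0.0145 + 0.0137) = 0.168, so δp = 0.0319.
Q = p + b + q: δQ = √(δp² + δb² + δq²) = √(0.00102 + 6.24e-05 + 3.14e-05) = 0.0333

0.0333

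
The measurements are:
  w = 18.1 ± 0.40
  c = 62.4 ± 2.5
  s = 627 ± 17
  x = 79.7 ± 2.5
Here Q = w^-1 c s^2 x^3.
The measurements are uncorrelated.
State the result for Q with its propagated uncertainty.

Since Q is a product/quotient, work with relative uncertainties:
  (-1·δw/w)² = (-1×0.0221)² = 0.000488;  (1·δc/c)² = (1×0.0401)² = 0.00161;  (2·δs/s)² = (2×0.0271)² = 0.00294;  (3·δx/x)² = (3×0.0314)² = 0.00886
δQ/Q = √(0.0139) = 0.118
Q = 6.86e+11, so δQ = 0.118 × 6.86e+11 = 8.09e+10.

(6.86 ± 0.809) × 10^11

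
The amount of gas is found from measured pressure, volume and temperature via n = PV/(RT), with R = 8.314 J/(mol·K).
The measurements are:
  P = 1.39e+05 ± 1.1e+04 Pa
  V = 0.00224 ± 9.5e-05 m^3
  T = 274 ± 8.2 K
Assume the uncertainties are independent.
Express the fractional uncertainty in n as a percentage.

Relative error in a monomial: (δn/n)² = Σ (nᵢ · δxᵢ/xᵢ)².
  (1·δP/P)² = (1×0.0791)² = 0.00626;  (1·δV/V)² = (1×0.0424)² = 0.00180;  (-1·δT/T)² = (-1×0.0299)² = 0.000896
δn/n = √(0.00896) = 0.0946

9.46%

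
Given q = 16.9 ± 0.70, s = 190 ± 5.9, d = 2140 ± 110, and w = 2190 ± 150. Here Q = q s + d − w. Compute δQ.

249

Let p = q·s = 3210. δp/p = √((1·δq/q)² + (1·δs/s)²) = √(0.00172 + 0.000964) = 0.0518, so δp = 166.
Q = p + d − w: δQ = √(δp² + δd² + δw²) = √(27600 + 12100 + 22500) = 249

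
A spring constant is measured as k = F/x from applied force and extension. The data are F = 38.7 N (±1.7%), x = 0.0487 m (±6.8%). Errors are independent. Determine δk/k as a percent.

Products/powers → add relative errors in quadrature, weighted by exponent:
  (1·δF/F)² = (1×0.0170)² = 0.000289;  (-1·δx/x)² = (-1×0.0680)² = 0.00462
δk/k = √(0.00491) = 0.0701

7.01%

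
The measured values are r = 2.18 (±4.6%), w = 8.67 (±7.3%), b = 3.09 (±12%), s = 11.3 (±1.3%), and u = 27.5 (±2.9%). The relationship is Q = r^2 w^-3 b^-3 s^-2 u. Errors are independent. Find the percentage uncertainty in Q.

Q is a product of powers, so relative uncertainties combine in quadrature:
  (2·δr/r)² = (2×0.0460)² = 0.00846;  (-3·δw/w)² = (-3×0.0730)² = 0.0480;  (-3·δb/b)² = (-3×0.120)² = 0.130;  (-2·δs/s)² = (-2×0.0130)² = 0.000676;  (1·δu/u)² = (1×0.0290)² = 0.000841
δQ/Q = √(0.188) = 0.433

43.3%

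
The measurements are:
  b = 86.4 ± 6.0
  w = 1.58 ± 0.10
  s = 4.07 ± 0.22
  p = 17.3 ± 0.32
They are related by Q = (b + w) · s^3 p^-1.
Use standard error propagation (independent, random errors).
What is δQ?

Let u = b + w = 88.0. δu = √(δb² + δw²) = √(36.0 + 0.0100) = 6.00, so δu/u = 0.0682.
Q is then a monomial in u, s, p:
δQ/Q = √((δu/u)² + (3·δs/s)² + (-1·δp/p)²) = √(0.00465 + 0.0263 + 0.000342) = 0.177
Q = 343, so δQ = 0.177 × 343 = 60.6.

60.6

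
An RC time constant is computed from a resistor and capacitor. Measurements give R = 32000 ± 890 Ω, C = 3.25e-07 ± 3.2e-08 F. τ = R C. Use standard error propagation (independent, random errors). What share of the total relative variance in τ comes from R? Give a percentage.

(δτ/τ)² = (1·δR/R)² + (1·δC/C)²
  R term: (1×0.0278)² = 0.000774
  C term: (1×0.0985)² = 0.00969
Total = 0.0105. Share from R = 0.000774/0.0105 = 0.0739.

7.39%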